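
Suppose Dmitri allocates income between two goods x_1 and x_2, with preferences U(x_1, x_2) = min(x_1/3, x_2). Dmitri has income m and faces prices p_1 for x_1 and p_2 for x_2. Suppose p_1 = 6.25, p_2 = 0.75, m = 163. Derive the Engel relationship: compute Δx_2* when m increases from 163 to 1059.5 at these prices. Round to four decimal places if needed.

Demand: x_1*(p_1,p_2,m) = 3·m/(3·p_1 + p_2), x_2* = m/(3·p_1 + p_2).
Here 3·6.25 + 0.75 = 19.5, giving x_2* = 8.359.
At m' = 1059.5: x_2* = 54.3333. Change: 54.3333 − 8.359 = 45.9744.

Δx_2* = 45.9744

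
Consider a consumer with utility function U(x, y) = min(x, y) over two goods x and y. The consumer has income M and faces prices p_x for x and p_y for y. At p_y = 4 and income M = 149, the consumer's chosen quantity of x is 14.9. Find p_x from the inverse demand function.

p_x = 6

With perfect complements, no substitution: consume in ratio x:y = 1:1.
Budget: p_x·x + p_y·x = M, so (p_x + p_y)·x = M.
Demand: x*(p_x,p_y,M) = M/(p_x + p_y), y* = M/(p_x + p_y).
Set x* = 14.9 in the demand function and solve for p_x: p_x = 6.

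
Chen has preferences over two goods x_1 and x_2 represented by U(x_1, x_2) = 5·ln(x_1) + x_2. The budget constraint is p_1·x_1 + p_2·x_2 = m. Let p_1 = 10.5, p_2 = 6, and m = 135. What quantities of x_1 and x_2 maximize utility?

x_1* = 2.8571, x_2* = 17.5

Set MRS = p_1/p_2: (5/x_1)/1 = p_1/p_2.
So x_1*(p_1,p_2) = 5·p_2/p_1, independent of income; and x_2* = (m − 5·p_2)/p_2.
At the given prices: x_1* = 5·6/10.5 = 2.8571, and x_2* = 17.5.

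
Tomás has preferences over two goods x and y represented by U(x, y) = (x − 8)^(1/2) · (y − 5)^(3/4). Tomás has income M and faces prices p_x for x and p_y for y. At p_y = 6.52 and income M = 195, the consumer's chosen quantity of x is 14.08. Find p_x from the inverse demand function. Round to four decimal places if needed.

p_x = 7

MRS = (2/3)·(y−5)/(x−8). Tangency with p_x/p_y gives y−5 = (3/2)·(p_x/p_y)·(x−8).
Substituting into the budget: x* = 8 + 0.4·(M − 8·p_x − 5·p_y)/p_x, and y* = 5 + 0.6·(…)/p_y.
Set x* = 14.08 in the demand function and solve for p_x: p_x = 7.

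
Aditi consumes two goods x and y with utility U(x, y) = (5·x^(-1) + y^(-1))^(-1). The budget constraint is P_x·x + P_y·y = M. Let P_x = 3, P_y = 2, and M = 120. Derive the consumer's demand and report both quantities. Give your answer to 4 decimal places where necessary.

x* = 29.3008, y* = 16.0487

From the CES first-order condition, 5·(y/x)^(2) = P_x/P_y.
Solve for the ratio: y/x = [(1/5)·P_x/P_y]^(0.5).
Substitute y = (y/x)·x into the budget: x* = M/(P_x + P_y·(y/x)).
Numerically y/x = 0.547723, so x* = 120/(3 + 2·0.547723) = 29.3008 and y* = 0.547723·29.3008 = 16.0487.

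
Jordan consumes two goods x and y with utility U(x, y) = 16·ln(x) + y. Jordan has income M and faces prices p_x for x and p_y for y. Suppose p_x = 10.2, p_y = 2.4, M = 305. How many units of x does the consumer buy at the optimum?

x* = 3.7647

MU_x = 16/x, MU_y = 1. Tangency: 16/x = p_x/p_y.
So x*(p_x,p_y) = 16·p_y/p_x, independent of income; and y* = (M − 16·p_y)/p_y.
At the given prices: x* = 16·2.4/10.2 = 3.7647.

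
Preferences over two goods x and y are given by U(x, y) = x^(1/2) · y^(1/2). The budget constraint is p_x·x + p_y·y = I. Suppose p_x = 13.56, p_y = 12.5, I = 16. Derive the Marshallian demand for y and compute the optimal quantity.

y* = 0.64

MU_x/MU_y = (0.5·y)/(0.5·x); tangency sets this equal to p_x/p_y.
Rearranging, p_y·y = p_x·x. Substituting into the budget gives p_x·x·(1 + 1) = I.
Demand: x*(p_x,p_y,I) = 0.5·I/p_x and y* = 0.5·I/p_y.
At p_x=13.56, p_y=12.5, I=16: y* = 0.5·16/12.5 = 0.64.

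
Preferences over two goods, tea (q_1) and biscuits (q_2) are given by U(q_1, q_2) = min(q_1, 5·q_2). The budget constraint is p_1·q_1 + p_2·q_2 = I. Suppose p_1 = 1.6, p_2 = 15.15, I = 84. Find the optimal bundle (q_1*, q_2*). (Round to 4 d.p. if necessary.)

Here 5·1.6 + 15.15 = 23.15, giving q_1* = 18.1425 and q_2* = 3.6285.

q_1* = 18.1425, q_2* = 3.6285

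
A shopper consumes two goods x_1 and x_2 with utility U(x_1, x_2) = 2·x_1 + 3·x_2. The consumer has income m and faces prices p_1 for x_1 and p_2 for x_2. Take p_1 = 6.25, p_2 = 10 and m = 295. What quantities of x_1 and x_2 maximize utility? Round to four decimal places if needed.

Linear utility — the consumer picks whichever good has higher MU/price: 2/6.25 = 0.32 vs 3/10 = 0.3.
x_1 gives more utility per dollar, so spend all income on x_1: x_1* = m/p_1, x_2* = 0.
Numerically: x_1* = 47.2, x_2* = 0.

x_1* = 47.2, x_2* = 0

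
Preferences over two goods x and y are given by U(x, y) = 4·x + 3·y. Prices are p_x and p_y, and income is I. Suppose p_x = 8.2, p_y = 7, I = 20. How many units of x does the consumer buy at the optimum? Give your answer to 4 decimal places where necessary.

x gives more utility per dollar, so spend all income on x: x* = I/p_x, y* = 0.
Numerically: x* = 2.439, y* = 0.

x* = 2.439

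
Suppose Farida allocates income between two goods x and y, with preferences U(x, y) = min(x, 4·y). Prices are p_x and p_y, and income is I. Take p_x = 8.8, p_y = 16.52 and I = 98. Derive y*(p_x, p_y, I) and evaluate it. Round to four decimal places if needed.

Demand: x*(p_x,p_y,I) = 4·I/(4·p_x + p_y), y* = I/(4·p_x + p_y).
Here 4·8.8 + 16.52 = 51.72, giving y* = 1.8948.

y* = 1.8948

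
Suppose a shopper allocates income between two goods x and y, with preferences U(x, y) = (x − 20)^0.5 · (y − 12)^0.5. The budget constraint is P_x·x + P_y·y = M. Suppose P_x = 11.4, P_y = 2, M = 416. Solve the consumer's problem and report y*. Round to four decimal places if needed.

y* = 53

Discretionary income = 416 − 20·11.4 − 12·2 = 164; y* = 12 + 0.5·164/2 = 53.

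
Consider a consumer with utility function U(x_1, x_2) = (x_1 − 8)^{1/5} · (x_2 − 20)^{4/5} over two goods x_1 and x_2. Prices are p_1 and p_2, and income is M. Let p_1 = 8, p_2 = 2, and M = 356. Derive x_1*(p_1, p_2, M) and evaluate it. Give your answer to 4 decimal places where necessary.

x_1* = 14.3

MRS = (1/4)·(x_2−20)/(x_1−8). Tangency with p_1/p_2 gives x_2−20 = 4·(p_1/p_2)·(x_1−8).
Substituting into the budget: x_1* = 8 + 0.2·(M − 8·p_1 − 20·p_2)/p_1, and x_2* = 20 + 0.8·(…)/p_2.
Discretionary income = 356 − 8·8 − 20·2 = 252; x_1* = 8 + 0.2·252/8 = 14.3.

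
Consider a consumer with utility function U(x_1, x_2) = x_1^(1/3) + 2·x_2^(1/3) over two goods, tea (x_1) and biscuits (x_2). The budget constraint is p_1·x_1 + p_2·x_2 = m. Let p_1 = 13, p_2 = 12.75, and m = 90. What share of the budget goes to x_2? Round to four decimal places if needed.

share on x_2 = 0.7407

From the CES first-order condition, (1/2)·(x_2/x_1)^(2/3) = p_1/p_2.
Hence x_2/x_1 = (2·p_1/p_2)^(1/(2/3)), i.e. raised to the 1.5 power.
Substitute x_2 = (x_2/x_1)·x_1 into the budget: x_1* = m/(p_1 + p_2·(x_2/x_1)).
Numerically x_2/x_1 = 2.912023, so x_1* = 90/(13 + 12.75·2.912023) = 1.7954 and x_2* = 2.912023·1.7954 = 5.2282.
Expenditure on x_2: 12.75·5.2282 = 66.6599; share = 0.7407.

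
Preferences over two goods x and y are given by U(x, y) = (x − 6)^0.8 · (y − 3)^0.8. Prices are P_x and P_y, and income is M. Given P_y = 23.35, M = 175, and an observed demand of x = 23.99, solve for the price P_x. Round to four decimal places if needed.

P_x = 2.5

This is Cobb-Douglas in (x−6, y−3): tangency gives 0.8·P_y·(y−3) = 0.8·P_x·(x−6).
Substituting into the budget: x* = 6 + 0.5·(M − 6·P_x − 3·P_y)/P_x, and y* = 3 + 0.5·(…)/P_y.
Set x* = 23.99 in the demand function and solve for P_x: P_x = 2.5.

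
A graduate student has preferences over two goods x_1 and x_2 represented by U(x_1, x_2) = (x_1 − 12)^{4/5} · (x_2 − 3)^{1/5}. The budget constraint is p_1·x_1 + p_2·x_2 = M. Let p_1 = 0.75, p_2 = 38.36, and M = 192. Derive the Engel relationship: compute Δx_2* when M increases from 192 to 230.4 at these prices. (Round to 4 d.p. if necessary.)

Δx_2* = 0.2002

Discretionary income = 192 − 12·0.75 − 3·38.36 = 67.92; x_2* = 3 + 0.2·67.92/38.36 = 3.3541.
At M' = 230.4: x_2* = 3.5543. Change: 3.5543 − 3.3541 = 0.2002.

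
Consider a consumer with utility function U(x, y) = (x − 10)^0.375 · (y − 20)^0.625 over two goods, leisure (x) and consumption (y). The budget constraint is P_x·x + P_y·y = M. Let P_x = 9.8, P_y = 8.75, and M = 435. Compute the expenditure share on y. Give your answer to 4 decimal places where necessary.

This is Cobb-Douglas in (x−10, y−20): tangency gives 0.375·P_y·(y−20) = 0.625·P_x·(x−10).
After buying the subsistence bundle (10, 20), a share 0.375 of the remaining income goes to x: x* = 10 + 0.375·(M − 10P_x − 20P_y)/P_x.
Discretionary income = 435 − 10·9.8 − 20·8.75 = 162; x* = 10 + 0.375·162/9.8 = 16.199; y* = 20 + 0.625·162/8.75 = 31.5714.
Expenditure on y: 8.75·31.5714 = 276.25; share = 0.6351.

share on y = 0.6351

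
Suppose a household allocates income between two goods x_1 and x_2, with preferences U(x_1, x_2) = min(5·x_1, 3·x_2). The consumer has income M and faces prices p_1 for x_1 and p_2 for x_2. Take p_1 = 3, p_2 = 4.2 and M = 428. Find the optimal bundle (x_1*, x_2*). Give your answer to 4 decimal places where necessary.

x_1* = 42.8, x_2* = 71.3333

Leontief preferences: the optimum is at the kink where x_1/3 = x_2/5, i.e. x_2 = (5/3)·x_1.
Budget: p_1·x_1 + p_2·(5/3)·x_1 = M, so (3·p_1 + 5·p_2)·x_1 = 3·M.
Demand: x_1*(p_1,p_2,M) = 3·M/(3·p_1 + 5·p_2), x_2* = 5·M/(3·p_1 + 5·p_2).
Here 3·3 + 5·4.2 = 30, giving x_1* = 42.8 and x_2* = 71.3333.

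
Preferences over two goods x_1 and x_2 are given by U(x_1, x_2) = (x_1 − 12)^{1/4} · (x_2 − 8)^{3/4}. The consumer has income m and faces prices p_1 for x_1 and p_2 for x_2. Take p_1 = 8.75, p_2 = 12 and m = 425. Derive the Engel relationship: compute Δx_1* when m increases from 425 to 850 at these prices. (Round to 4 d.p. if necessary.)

Let x_1' = x_1−12, x_2' = x_2−8. MRS = (1/3)·x_2'/x_1' = p_1/p_2.
After buying the subsistence bundle (12, 8), a share 0.25 of the remaining income goes to x_1: x_1* = 12 + 0.25·(m − 12p_1 − 8p_2)/p_1.
Discretionary income = 425 − 12·8.75 − 8·12 = 224; x_1* = 12 + 0.25·224/8.75 = 18.4.
At m' = 850: x_1* = 30.5429. Change: 30.5429 − 18.4 = 12.1429.

Δx_1* = 12.1429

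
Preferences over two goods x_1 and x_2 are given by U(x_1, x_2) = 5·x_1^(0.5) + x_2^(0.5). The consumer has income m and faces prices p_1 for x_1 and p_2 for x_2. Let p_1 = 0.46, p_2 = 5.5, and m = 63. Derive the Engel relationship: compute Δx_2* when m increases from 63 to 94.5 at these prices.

Δx_2* = 0.0191

MRS = MU_x_1/MU_x_2 = 5·(x_2/x_1)^(0.5). Set equal to p_1/p_2.
Solve for the ratio: x_2/x_1 = [(1/5)·p_1/p_2]^(2).
Substitute x_2 = (x_2/x_1)·x_1 into the budget: x_1* = m/(p_1 + p_2·(x_2/x_1)).
Numerically x_2/x_1 = 0.00028, so x_1* = 63/(0.46 + 5.5·0.00028) = 136.4999 and x_2* = 0.00028·136.4999 = 0.0382.
At m' = 94.5: x_2* = 0.0573. Change: 0.0573 − 0.0382 = 0.0191.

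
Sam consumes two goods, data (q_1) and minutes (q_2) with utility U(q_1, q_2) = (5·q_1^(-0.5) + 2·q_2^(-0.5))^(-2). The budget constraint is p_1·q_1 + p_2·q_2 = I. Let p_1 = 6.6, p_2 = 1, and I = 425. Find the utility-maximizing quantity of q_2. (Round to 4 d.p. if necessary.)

q_2* = 95.3939

Numerically q_2/q_1 = 1.910158, so q_1* = 425/(6.6 + 1·1.910158) = 49.9403 and q_2* = 1.910158·49.9403 = 95.3939.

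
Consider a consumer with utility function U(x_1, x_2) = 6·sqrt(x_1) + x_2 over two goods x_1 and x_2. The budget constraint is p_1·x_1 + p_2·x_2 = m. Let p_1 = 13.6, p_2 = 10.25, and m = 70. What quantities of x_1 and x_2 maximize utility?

x_1* = 5.1123, x_2* = 0.0462

Utility is quasi-linear in x_2; the FOC for x_1 is 3/√x_1 = p_1/p_2.
Thus x_1* = (3·p_2/p_1)² — independent of m — with the rest of income spent on x_2.
Plugging in: x_1* = (3·10.25/13.6)² = 5.1123, x_2* = 0.0462.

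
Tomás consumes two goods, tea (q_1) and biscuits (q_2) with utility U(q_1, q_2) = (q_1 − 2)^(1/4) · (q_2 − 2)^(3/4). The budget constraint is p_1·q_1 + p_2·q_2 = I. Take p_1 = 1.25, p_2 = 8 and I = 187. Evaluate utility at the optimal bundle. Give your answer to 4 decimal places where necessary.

V = 19.0913

This is Cobb-Douglas in (q_1−2, q_2−2): tangency gives 0.25·p_2·(q_2−2) = 0.75·p_1·(q_1−2).
Substituting into the budget: q_1* = 2 + 0.25·(I − 2·p_1 − 2·p_2)/p_1, and q_2* = 2 + 0.75·(…)/p_2.
Discretionary income = 187 − 2·1.25 − 2·8 = 168.5; q_1* = 2 + 0.25·168.5/1.25 = 35.7; q_2* = 2 + 0.75·168.5/8 = 17.7969.
Utility at the optimum: U(35.7, 17.7969) = 19.0913.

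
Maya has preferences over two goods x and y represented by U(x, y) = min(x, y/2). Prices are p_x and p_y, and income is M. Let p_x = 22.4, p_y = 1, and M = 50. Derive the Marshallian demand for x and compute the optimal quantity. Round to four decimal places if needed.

Leontief preferences: the optimum is at the kink where x/1 = y/2, i.e. y = 2·x.
Budget: p_x·x + p_y·2·x = M, so (p_x + 2·p_y)·x = M.
Demand: x*(p_x,p_y,M) = M/(p_x + 2·p_y), y* = 2·M/(p_x + 2·p_y).
Here 22.4 + 2·1 = 24.4, giving x* = 2.0492.

x* = 2.0492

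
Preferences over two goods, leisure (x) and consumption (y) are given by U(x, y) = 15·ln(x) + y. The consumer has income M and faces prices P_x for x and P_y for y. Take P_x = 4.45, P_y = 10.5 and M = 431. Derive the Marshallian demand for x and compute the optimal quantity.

x* = 35.3933

MU_x = 15/x, MU_y = 1. Tangency: 15/x = P_x/P_y.
So x*(P_x,P_y) = 15·P_y/P_x, independent of income; and y* = (M − 15·P_y)/P_y.
At the given prices: x* = 15·10.5/4.45 = 35.3933.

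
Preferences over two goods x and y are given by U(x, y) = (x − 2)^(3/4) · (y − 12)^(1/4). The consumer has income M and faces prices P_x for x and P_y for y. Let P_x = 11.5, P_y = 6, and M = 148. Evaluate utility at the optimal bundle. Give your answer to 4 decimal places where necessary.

Substituting into the budget: x* = 2 + 0.75·(M − 2·P_x − 12·P_y)/P_x, and y* = 12 + 0.25·(…)/P_y.
Discretionary income = 148 − 2·11.5 − 12·6 = 53; x* = 2 + 0.75·53/11.5 = 5.4565; y* = 12 + 0.25·53/6 = 14.2083.
Utility at the optimum: U(5.4565, 14.2083) = 3.0903.

V = 3.0903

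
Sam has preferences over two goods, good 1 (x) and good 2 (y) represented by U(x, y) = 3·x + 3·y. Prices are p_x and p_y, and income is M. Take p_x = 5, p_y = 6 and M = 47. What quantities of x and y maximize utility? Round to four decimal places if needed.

Perfect substitutes: compare marginal utility per dollar. 3/p_x vs 3/p_y → 0.6 vs 0.5.
x gives more utility per dollar, so spend all income on x: x* = M/p_x, y* = 0.
Numerically: x* = 9.4, y* = 0.

x* = 9.4, y* = 0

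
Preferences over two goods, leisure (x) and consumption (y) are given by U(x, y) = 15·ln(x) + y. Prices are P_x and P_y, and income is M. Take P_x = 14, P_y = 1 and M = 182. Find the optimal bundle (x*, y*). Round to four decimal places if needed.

Set MRS = P_x/P_y: (15/x)/1 = P_x/P_y.
So x*(P_x,P_y) = 15·P_y/P_x, independent of income; and y* = (M − 15·P_y)/P_y.
At the given prices: x* = 15·1/14 = 1.0714, and y* = 167.

x* = 1.0714, y* = 167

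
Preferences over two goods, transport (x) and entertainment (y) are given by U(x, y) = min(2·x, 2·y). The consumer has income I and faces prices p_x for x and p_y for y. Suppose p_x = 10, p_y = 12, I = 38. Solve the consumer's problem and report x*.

x* = 1.7273

Leontief preferences: the optimum is at the kink where x/2 = y/2, i.e. y = x.
Budget: p_x·x + p_y·x = I, so (2·p_x + 2·p_y)·x = 2·I.
Demand: x*(p_x,p_y,I) = 2·I/(2·p_x + 2·p_y), y* = 2·I/(2·p_x + 2·p_y).
Here 2·10 + 2·12 = 44, giving x* = 1.7273.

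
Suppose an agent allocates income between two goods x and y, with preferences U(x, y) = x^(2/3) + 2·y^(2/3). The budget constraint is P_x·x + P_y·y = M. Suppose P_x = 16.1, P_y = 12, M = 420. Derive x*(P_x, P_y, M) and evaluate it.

x* = 1.6939

MU_x ∝ x^(-1/3), MU_y ∝ 2·y^(-1/3), so MRS = (1/2)·(y/x)^(1/3) = P_x/P_y.
Hence y/x = (2·P_x/P_y)^(1/(1/3)), i.e. raised to the 3 power.
Substitute y = (y/x)·x into the budget: x* = M/(P_x + P_y·(y/x)).
Numerically y/x = 19.320745, so x* = 420/(16.1 + 12·19.320745) = 1.6939.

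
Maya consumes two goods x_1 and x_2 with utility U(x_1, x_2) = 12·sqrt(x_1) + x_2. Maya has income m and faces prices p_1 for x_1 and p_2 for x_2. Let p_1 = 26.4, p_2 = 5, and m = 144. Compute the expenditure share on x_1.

share on x_1 = 0.2367

Utility is quasi-linear in x_2; the FOC for x_1 is 6/√x_1 = p_1/p_2.
Thus x_1* = (6·p_2/p_1)² — independent of m — with the rest of income spent on x_2.
Plugging in: x_1* = (6·5/26.4)² = 1.2913, x_2* = 21.9818.
Expenditure on x_1: 26.4·1.2913 = 34.0909; share = 0.2367.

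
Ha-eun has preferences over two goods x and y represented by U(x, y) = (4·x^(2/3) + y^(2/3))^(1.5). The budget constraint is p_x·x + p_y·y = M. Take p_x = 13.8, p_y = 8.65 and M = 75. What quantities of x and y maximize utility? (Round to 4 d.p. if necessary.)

x* = 5.2269, y* = 0.3316

MRS = MU_x/MU_y = 4·(y/x)^(1/3). Set equal to p_x/p_y.
Solve for the ratio: y/x = [(1/4)·p_x/p_y]^(3).
Substitute y = (y/x)·x into the budget: x* = M/(p_x + p_y·(y/x)).
Numerically y/x = 0.063447, so x* = 75/(13.8 + 8.65·0.063447) = 5.2269 and y* = 0.063447·5.2269 = 0.3316.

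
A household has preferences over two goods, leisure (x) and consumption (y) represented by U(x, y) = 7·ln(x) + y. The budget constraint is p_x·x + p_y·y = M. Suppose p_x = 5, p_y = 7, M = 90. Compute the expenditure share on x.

share on x = 0.5444

MU_x = 7/x, MU_y = 1. Tangency: 7/x = p_x/p_y.
So x*(p_x,p_y) = 7·p_y/p_x, independent of income; and y* = (M − 7·p_y)/p_y.
At the given prices: x* = 7·7/5 = 9.8, and y* = 5.8571.
Expenditure on x: 5·9.8 = 49; share = 0.5444.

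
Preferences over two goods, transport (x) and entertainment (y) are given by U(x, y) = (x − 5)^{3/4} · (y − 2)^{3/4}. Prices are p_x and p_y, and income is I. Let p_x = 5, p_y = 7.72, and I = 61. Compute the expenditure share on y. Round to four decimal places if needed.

share on y = 0.4216

Discretionary income = 61 − 5·5 − 2·7.72 = 20.56; x* = 5 + 0.5·20.56/5 = 7.056; y* = 2 + 0.5·20.56/7.72 = 3.3316.
Expenditure on y: 7.72·3.3316 = 25.72; share = 0.4216.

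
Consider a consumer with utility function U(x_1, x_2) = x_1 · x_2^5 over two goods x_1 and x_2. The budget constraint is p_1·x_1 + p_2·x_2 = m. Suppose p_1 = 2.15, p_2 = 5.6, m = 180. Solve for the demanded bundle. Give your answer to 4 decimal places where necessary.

x_1* = 13.9535, x_2* = 26.7857

MU_x_1/MU_x_2 = (x_2)/(5·x_1); tangency sets this equal to p_1/p_2.
Rearranging, p_2·x_2 = 5·p_1·x_1. Substituting into the budget gives p_1·x_1·(1 + 5) = m.
Demand: x_1*(p_1,p_2,m) = 1/6·m/p_1 and x_2* = 5/6·m/p_2.
At p_1=2.15, p_2=5.6, m=180: x_1* = 1/6·180/2.15 = 13.9535, x_2* = 26.7857.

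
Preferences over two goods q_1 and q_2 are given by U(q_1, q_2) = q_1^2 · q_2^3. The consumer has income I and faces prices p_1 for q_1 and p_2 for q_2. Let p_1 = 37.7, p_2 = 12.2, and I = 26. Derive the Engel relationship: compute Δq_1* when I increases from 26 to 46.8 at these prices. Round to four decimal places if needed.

Demand: q_1*(p_1,p_2,I) = 0.4·I/p_1 and q_2* = 0.6·I/p_2.
At p_1=37.7, p_2=12.2, I=26: q_1* = 0.4·26/37.7 = 0.2759.
At I' = 46.8: q_1* = 0.4966. Change: 0.4966 − 0.2759 = 0.2207.

Δq_1* = 0.2207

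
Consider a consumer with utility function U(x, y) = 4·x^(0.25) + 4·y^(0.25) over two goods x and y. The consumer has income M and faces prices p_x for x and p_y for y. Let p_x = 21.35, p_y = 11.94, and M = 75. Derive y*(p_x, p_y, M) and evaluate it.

y* = 3.444

Substitute y = (y/x)·x into the budget: x* = M/(p_x + p_y·(y/x)).
Numerically y/x = 2.170325, so x* = 75/(21.35 + 11.94·2.170325) = 1.5868 and y* = 2.170325·1.5868 = 3.444.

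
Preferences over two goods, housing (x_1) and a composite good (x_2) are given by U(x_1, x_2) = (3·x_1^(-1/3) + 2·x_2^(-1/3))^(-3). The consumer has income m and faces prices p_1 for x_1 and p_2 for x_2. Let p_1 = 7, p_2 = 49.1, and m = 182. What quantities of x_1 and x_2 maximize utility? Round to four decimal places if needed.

x_1* = 11.8145, x_2* = 2.0224

MRS = MU_x_1/MU_x_2 = (3/2)·(x_2/x_1)^(4/3). Set equal to p_1/p_2.
Hence x_2/x_1 = ((2/3)·p_1/p_2)^(1/(4/3)), i.e. raised to the 0.75 power.
With the ratio pinned down, the budget gives x_1* = m/(p_1 + p_2·(x_2/x_1)) and x_2* = (x_2/x_1)·x_1*.
Numerically x_2/x_1 = 0.171176, so x_1* = 182/(7 + 49.1·0.171176) = 11.8145 and x_2* = 0.171176·11.8145 = 2.0224.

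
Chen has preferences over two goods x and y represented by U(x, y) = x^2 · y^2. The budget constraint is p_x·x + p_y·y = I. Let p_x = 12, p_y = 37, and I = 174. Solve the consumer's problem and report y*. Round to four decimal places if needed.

MU_x/MU_y = (2·y)/(2·x); tangency sets this equal to p_x/p_y.
So 2·p_y·y = 2·p_x·x; combined with the budget, a share 0.5 of income goes to x.
Demand: x*(p_x,p_y,I) = 0.5·I/p_x and y* = 0.5·I/p_y.
At p_x=12, p_y=37, I=174: y* = 0.5·174/37 = 2.3514.

y* = 2.3514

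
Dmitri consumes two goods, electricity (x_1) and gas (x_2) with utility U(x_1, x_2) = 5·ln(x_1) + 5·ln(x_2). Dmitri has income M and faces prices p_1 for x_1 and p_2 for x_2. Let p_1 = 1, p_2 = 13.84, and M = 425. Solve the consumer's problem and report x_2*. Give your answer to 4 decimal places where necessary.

x_2* = 15.354

Demand: x_1*(p_1,p_2,M) = 0.5·M/p_1 and x_2* = 0.5·M/p_2.
At p_1=1, p_2=13.84, M=425: x_2* = 0.5·425/13.84 = 15.354.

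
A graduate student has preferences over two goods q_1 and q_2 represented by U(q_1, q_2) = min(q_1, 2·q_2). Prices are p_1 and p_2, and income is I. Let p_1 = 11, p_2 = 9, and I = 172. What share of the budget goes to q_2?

Leontief preferences: the optimum is at the kink where q_1/2 = q_2/1, i.e. q_2 = (1/2)·q_1.
Budget: p_1·q_1 + p_2·(1/2)·q_1 = I, so (2·p_1 + p_2)·q_1 = 2·I.
Demand: q_1*(p_1,p_2,I) = 2·I/(2·p_1 + p_2), q_2* = I/(2·p_1 + p_2).
Here 2·11 + 9 = 31, giving q_1* = 11.0968 and q_2* = 5.5484.
Expenditure on q_2: 9·5.5484 = 49.9355; share = 0.2903.

share on q_2 = 0.2903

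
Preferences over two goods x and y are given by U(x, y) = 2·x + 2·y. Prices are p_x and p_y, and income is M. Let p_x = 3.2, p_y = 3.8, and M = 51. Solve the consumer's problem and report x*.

x* = 15.9375

Perfect substitutes: compare marginal utility per dollar. 2/p_x vs 2/p_y → 0.625 vs 0.5263.
x gives more utility per dollar, so spend all income on x: x* = M/p_x, y* = 0.
Numerically: x* = 15.9375, y* = 0.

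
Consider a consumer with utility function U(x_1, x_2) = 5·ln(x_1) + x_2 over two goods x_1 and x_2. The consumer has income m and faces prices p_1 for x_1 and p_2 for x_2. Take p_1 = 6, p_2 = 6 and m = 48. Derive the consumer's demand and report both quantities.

x_1* = 5, x_2* = 3

MU_x_1 = 5/x_1, MU_x_2 = 1. Tangency: 5/x_1 = p_1/p_2.
So x_1*(p_1,p_2) = 5·p_2/p_1, independent of income; and x_2* = (m − 5·p_2)/p_2.
At the given prices: x_1* = 5·6/6 = 5, and x_2* = 3.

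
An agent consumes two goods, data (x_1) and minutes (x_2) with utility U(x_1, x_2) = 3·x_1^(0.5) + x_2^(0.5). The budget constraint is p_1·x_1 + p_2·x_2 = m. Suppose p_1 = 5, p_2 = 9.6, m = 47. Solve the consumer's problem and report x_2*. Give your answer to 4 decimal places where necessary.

MU_x_1 ∝ 3·x_1^(-0.5), MU_x_2 ∝ x_2^(-0.5), so MRS = 3·(x_2/x_1)^(0.5) = p_1/p_2.
Hence x_2/x_1 = ((1/3)·p_1/p_2)^(1/(0.5)), i.e. raised to the 2 power.
With the ratio pinned down, the budget gives x_1* = m/(p_1 + p_2·(x_2/x_1)) and x_2* = (x_2/x_1)·x_1*.
Numerically x_2/x_1 = 0.030141, so x_1* = 47/(5 + 9.6·0.030141) = 8.8858 and x_2* = 0.030141·8.8858 = 0.2678.

x_2* = 0.2678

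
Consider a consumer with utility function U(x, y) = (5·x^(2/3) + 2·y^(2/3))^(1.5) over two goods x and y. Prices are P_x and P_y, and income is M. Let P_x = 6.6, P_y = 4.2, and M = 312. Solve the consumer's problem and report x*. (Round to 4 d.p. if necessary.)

x* = 40.8213

From the CES first-order condition, (5/2)·(y/x)^(1/3) = P_x/P_y.
Hence y/x = ((2/5)·P_x/P_y)^(1/(1/3)), i.e. raised to the 3 power.
With the ratio pinned down, the budget gives x* = M/(P_x + P_y·(y/x)) and y* = (y/x)·x*.
Numerically y/x = 0.24835, so x* = 312/(6.6 + 4.2·0.24835) = 40.8213.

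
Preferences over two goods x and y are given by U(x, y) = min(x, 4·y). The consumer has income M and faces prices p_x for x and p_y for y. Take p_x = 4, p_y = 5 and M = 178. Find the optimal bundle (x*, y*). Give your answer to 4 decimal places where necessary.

Leontief preferences: the optimum is at the kink where x/4 = y/1, i.e. y = (1/4)·x.
Budget: p_x·x + p_y·(1/4)·x = M, so (4·p_x + p_y)·x = 4·M.
Demand: x*(p_x,p_y,M) = 4·M/(4·p_x + p_y), y* = M/(4·p_x + p_y).
Here 4·4 + 5 = 21, giving x* = 33.9048 and y* = 8.4762.

x* = 33.9048, y* = 8.4762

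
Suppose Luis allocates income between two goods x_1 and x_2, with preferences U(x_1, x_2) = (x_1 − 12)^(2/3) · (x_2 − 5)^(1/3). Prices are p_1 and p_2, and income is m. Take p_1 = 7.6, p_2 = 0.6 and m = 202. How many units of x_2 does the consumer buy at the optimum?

x_2* = 64.8889

Let x_1' = x_1−12, x_2' = x_2−5. MRS = 2·x_2'/x_1' = p_1/p_2.
Substituting into the budget: x_1* = 12 + 2/3·(m − 12·p_1 − 5·p_2)/p_1, and x_2* = 5 + 1/3·(…)/p_2.
Discretionary income = 202 − 12·7.6 − 5·0.6 = 107.8; x_2* = 5 + 1/3·107.8/0.6 = 64.8889.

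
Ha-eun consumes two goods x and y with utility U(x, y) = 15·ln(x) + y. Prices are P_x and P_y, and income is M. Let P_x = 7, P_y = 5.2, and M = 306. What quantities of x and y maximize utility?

x* = 11.1429, y* = 43.8462

MU_x = 15/x, MU_y = 1. Tangency: 15/x = P_x/P_y.
So x*(P_x,P_y) = 15·P_y/P_x, independent of income; and y* = (M − 15·P_y)/P_y.
At the given prices: x* = 15·5.2/7 = 11.1429, and y* = 43.8462.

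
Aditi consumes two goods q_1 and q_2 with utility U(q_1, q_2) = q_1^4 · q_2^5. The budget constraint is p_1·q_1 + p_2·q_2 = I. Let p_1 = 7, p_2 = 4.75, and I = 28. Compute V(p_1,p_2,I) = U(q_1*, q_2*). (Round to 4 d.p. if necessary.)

Demand: q_1*(p_1,p_2,I) = 4/9·I/p_1 and q_2* = 5/9·I/p_2.
At p_1=7, p_2=4.75, I=28: q_1* = 4/9·28/7 = 1.7778, q_2* = 3.2749.
Utility at the optimum: U(1.7778, 3.2749) = 3762.4391.

V = 3762.4391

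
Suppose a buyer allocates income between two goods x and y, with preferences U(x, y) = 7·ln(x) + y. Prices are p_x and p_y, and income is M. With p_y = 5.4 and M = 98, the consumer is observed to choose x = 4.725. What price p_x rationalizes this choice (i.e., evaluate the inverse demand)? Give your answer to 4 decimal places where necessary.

MU_x = 7/x, MU_y = 1. Tangency: 7/x = p_x/p_y.
So x*(p_x,p_y) = 7·p_y/p_x, independent of income; and y* = (M − 7·p_y)/p_y.
Set x* = 4.725 in the demand function and solve for p_x: p_x = 8.

p_x = 8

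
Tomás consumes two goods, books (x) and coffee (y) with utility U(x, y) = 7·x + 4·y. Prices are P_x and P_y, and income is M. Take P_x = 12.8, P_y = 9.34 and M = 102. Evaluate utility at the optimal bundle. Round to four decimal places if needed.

V = 55.7812

Linear utility — the consumer picks whichever good has higher MU/price: 7/12.8 = 0.5469 vs 4/9.34 = 0.4283.
x gives more utility per dollar, so spend all income on x: x* = M/P_x, y* = 0.
Numerically: x* = 7.9688, y* = 0.
Utility at the optimum: U(7.9688, 0) = 55.7812.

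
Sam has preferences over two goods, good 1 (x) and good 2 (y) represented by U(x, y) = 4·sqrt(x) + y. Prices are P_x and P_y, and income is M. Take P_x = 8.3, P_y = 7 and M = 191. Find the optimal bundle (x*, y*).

x* = 2.8451, y* = 23.9122

Utility is quasi-linear in y; the FOC for x is 2/√x = P_x/P_y.
Thus x* = (2·P_y/P_x)² — independent of M — with the rest of income spent on y.
Plugging in: x* = (2·7/8.3)² = 2.8451, y* = 23.9122.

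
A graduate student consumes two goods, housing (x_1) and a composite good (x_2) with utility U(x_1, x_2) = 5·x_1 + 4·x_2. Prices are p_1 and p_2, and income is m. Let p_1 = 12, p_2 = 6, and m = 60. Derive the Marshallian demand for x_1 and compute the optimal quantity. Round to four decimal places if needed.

x_1* = 0

Linear utility — the consumer picks whichever good has higher MU/price: 5/12 = 0.4167 vs 4/6 = 0.6667.
x_2 gives more utility per dollar, so spend all income on x_2: x_2* = m/p_2, x_1* = 0.
Numerically: x_1* = 0, x_2* = 10.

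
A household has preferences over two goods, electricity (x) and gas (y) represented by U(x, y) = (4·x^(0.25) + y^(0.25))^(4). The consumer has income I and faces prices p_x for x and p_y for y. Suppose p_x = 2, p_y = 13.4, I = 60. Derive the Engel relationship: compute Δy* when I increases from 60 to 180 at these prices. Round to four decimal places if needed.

MRS = MU_x/MU_y = 4·(y/x)^(0.75). Set equal to p_x/p_y.
Hence y/x = ((1/4)·p_x/p_y)^(1/(0.75)), i.e. raised to the 4/3 power.
With the ratio pinned down, the budget gives x* = I/(p_x + p_y·(y/x)) and y* = (y/x)·x*.
Numerically y/x = 0.012469, so x* = 60/(2 + 13.4·0.012469) = 27.687 and y* = 0.012469·27.687 = 0.3452.
At I' = 180: y* = 1.0357. Change: 1.0357 − 0.3452 = 0.6904.

Δy* = 0.6904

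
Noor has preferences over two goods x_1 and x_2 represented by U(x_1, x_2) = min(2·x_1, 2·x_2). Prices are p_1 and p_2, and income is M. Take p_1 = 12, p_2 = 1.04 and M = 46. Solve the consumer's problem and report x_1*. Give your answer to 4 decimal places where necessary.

Leontief preferences: the optimum is at the kink where x_1/2 = x_2/2, i.e. x_2 = x_1.
Budget: p_1·x_1 + p_2·x_1 = M, so (2·p_1 + 2·p_2)·x_1 = 2·M.
Demand: x_1*(p_1,p_2,M) = 2·M/(2·p_1 + 2·p_2), x_2* = 2·M/(2·p_1 + 2·p_2).
Here 2·12 + 2·1.04 = 26.08, giving x_1* = 3.5276.

x_1* = 3.5276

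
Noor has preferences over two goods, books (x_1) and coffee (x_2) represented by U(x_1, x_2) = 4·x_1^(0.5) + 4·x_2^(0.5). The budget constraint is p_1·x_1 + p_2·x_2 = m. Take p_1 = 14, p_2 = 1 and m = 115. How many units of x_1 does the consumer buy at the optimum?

MU_x_1 ∝ 4·x_1^(-0.5), MU_x_2 ∝ 4·x_2^(-0.5), so MRS = (x_2/x_1)^(0.5) = p_1/p_2.
Solve for the ratio: x_2/x_1 = [p_1/p_2]^(2).
Substitute x_2 = (x_2/x_1)·x_1 into the budget: x_1* = m/(p_1 + p_2·(x_2/x_1)).
Numerically x_2/x_1 = 196, so x_1* = 115/(14 + 1·196) = 0.5476.

x_1* = 0.5476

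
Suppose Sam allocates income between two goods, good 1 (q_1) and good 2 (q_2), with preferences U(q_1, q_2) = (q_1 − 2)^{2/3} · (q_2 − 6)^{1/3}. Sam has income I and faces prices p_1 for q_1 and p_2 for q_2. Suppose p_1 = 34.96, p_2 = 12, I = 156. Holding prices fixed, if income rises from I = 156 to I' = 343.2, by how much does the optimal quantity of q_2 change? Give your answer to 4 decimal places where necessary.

Δq_2* = 5.2

This is Cobb-Douglas in (q_1−2, q_2−6): tangency gives 2/3·p_2·(q_2−6) = 1/3·p_1·(q_1−2).
After buying the subsistence bundle (2, 6), a share 2/3 of the remaining income goes to q_1: q_1* = 2 + 2/3·(I − 2p_1 − 6p_2)/p_1.
Discretionary income = 156 − 2·34.96 − 6·12 = 14.08; q_2* = 6 + 1/3·14.08/12 = 6.3911.
At I' = 343.2: q_2* = 11.5911. Change: 11.5911 − 6.3911 = 5.2.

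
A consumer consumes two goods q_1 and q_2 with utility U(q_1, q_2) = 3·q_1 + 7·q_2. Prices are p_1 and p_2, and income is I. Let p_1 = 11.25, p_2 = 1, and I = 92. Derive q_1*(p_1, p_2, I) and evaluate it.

Linear utility — the consumer picks whichever good has higher MU/price: 3/11.25 = 0.2667 vs 7/1 = 7.
q_2 gives more utility per dollar, so spend all income on q_2: q_2* = I/p_2, q_1* = 0.
Numerically: q_1* = 0, q_2* = 92.

q_1* = 0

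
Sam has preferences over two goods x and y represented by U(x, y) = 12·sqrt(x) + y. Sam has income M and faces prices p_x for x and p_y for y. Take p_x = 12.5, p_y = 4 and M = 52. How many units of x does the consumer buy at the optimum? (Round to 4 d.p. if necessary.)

x* = 3.6864

MU_x = 6/√x, MU_y = 1. Tangency: 6/√x = p_x/p_y.
Solve: √x = 6·p_y/p_x, so x*(p_x,p_y) = (6·p_y/p_x)², and y* = (M − p_x·x*)/p_y.
Plugging in: x* = (6·4/12.5)² = 3.6864.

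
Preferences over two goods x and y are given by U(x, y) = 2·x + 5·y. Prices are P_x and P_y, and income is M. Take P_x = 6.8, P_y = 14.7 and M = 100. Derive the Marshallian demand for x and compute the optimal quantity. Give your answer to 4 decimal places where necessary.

x* = 0

Perfect substitutes: compare marginal utility per dollar. 2/P_x vs 5/P_y → 0.2941 vs 0.3401.
y gives more utility per dollar, so spend all income on y: y* = M/P_y, x* = 0.
Numerically: x* = 0, y* = 6.8027.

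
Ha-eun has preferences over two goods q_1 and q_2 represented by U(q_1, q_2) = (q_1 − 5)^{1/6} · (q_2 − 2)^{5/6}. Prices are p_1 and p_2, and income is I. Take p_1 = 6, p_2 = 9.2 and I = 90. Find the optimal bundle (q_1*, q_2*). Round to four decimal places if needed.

MRS = (1/5)·(q_2−2)/(q_1−5). Tangency with p_1/p_2 gives q_2−2 = 5·(p_1/p_2)·(q_1−5).
After buying the subsistence bundle (5, 2), a share 1/6 of the remaining income goes to q_1: q_1* = 5 + 1/6·(I − 5p_1 − 2p_2)/p_1.
Discretionary income = 90 − 5·6 − 2·9.2 = 41.6; q_1* = 5 + 1/6·41.6/6 = 6.1556; q_2* = 2 + 5/6·41.6/9.2 = 5.7681.

q_1* = 6.1556, q_2* = 5.7681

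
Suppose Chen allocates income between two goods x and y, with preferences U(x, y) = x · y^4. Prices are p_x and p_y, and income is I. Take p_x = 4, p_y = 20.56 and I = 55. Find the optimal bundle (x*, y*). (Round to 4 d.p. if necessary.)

x* = 2.75, y* = 2.1401

MU_x/MU_y = (y)/(4·x); tangency sets this equal to p_x/p_y.
Rearranging, p_y·y = 4·p_x·x. Substituting into the budget gives p_x·x·(1 + 4) = I.
Demand: x*(p_x,p_y,I) = 0.2·I/p_x and y* = 0.8·I/p_y.
At p_x=4, p_y=20.56, I=55: x* = 0.2·55/4 = 2.75, y* = 2.1401.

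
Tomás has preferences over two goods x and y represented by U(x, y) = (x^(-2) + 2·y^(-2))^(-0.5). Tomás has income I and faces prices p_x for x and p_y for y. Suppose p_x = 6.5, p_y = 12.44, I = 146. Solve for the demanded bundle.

x* = 7.6344, y* = 7.7473

From the CES first-order condition, (1/2)·(y/x)^(3) = p_x/p_y.
Solve for the ratio: y/x = [2·p_x/p_y]^(1/3).
With the ratio pinned down, the budget gives x* = I/(p_x + p_y·(y/x)) and y* = (y/x)·x*.
Numerically y/x = 1.014786, so x* = 146/(6.5 + 12.44·1.014786) = 7.6344 and y* = 1.014786·7.6344 = 7.7473.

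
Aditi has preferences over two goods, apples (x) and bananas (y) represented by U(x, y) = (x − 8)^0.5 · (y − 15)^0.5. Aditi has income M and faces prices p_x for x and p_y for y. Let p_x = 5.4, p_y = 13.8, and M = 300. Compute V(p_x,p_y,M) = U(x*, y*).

V = 2.8844

This is Cobb-Douglas in (x−8, y−15): tangency gives 0.5·p_y·(y−15) = 0.5·p_x·(x−8).
After buying the subsistence bundle (8, 15), a share 0.5 of the remaining income goes to x: x* = 8 + 0.5·(M − 8p_x − 15p_y)/p_x.
Discretionary income = 300 − 8·5.4 − 15·13.8 = 49.8; x* = 8 + 0.5·49.8/5.4 = 12.6111; y* = 15 + 0.5·49.8/13.8 = 16.8043.
Utility at the optimum: U(12.6111, 16.8043) = 2.8844.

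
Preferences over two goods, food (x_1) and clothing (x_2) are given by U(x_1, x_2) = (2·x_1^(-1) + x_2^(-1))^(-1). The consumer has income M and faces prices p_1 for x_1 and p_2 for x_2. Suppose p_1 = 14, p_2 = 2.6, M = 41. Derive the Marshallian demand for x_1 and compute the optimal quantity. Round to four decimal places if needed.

Substitute x_2 = (x_2/x_1)·x_1 into the budget: x_1* = M/(p_1 + p_2·(x_2/x_1)).
Numerically x_2/x_1 = 1.640825, so x_1* = 41/(14 + 2.6·1.640825) = 2.2446.

x_1* = 2.2446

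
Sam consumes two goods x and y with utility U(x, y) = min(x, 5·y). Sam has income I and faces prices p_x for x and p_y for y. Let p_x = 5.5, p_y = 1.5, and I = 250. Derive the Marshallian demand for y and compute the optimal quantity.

With perfect complements, no substitution: consume in ratio x:y = 5:1.
Budget: p_x·x + p_y·(1/5)·x = I, so (5·p_x + p_y)·x = 5·I.
Demand: x*(p_x,p_y,I) = 5·I/(5·p_x + p_y), y* = I/(5·p_x + p_y).
Here 5·5.5 + 1.5 = 29, giving y* = 8.6207.

y* = 8.6207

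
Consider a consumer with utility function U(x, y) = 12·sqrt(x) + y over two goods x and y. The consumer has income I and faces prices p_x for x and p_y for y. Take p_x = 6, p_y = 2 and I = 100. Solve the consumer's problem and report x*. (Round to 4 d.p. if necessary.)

x* = 4

MU_x = 6/√x, MU_y = 1. Tangency: 6/√x = p_x/p_y.
Thus x* = (6·p_y/p_x)² — independent of I — with the rest of income spent on y.
Plugging in: x* = (6·2/6)² = 4.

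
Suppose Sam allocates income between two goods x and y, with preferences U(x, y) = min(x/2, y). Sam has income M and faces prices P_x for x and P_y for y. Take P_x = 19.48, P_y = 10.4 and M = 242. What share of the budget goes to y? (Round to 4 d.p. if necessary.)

share on y = 0.2107

With perfect complements, no substitution: consume in ratio x:y = 2:1.
Budget: P_x·x + P_y·(1/2)·x = M, so (2·P_x + P_y)·x = 2·M.
Demand: x*(P_x,P_y,M) = 2·M/(2·P_x + P_y), y* = M/(2·P_x + P_y).
Here 2·19.48 + 10.4 = 49.36, giving x* = 9.8055 and y* = 4.9028.
Expenditure on y: 10.4·4.9028 = 50.9887; share = 0.2107.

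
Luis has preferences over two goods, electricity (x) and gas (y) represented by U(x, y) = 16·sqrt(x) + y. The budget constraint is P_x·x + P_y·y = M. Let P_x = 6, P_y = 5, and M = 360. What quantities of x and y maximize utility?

x* = 44.4444, y* = 18.6667

Set MRS = P_x/P_y: 8·x^(−1/2) = P_x/P_y.
Thus x* = (8·P_y/P_x)² — independent of M — with the rest of income spent on y.
Plugging in: x* = (8·5/6)² = 44.4444, y* = 18.6667.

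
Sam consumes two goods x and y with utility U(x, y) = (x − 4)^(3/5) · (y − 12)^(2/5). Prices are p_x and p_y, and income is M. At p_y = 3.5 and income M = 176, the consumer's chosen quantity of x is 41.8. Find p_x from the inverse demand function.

MRS = (3/2)·(y−12)/(x−4). Tangency with p_x/p_y gives y−12 = (2/3)·(p_x/p_y)·(x−4).
After buying the subsistence bundle (4, 12), a share 0.6 of the remaining income goes to x: x* = 4 + 0.6·(M − 4p_x − 12p_y)/p_x.
Set x* = 41.8 in the demand function and solve for p_x: p_x = 2.

p_x = 2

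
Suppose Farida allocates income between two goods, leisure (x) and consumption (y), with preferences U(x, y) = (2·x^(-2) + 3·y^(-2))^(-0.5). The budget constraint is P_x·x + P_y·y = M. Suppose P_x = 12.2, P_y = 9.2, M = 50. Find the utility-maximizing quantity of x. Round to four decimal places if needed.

x* = 2.1035

Substitute y = (y/x)·x into the budget: x* = M/(P_x + P_y·(y/x)).
Numerically y/x = 1.257634, so x* = 50/(12.2 + 9.2·1.257634) = 2.1035.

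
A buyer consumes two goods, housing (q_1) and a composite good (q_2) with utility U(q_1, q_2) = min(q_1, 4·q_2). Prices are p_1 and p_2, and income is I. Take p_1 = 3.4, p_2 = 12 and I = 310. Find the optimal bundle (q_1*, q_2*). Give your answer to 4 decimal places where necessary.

q_1* = 48.4375, q_2* = 12.1094

With perfect complements, no substitution: consume in ratio q_1:q_2 = 4:1.
Budget: p_1·q_1 + p_2·(1/4)·q_1 = I, so (4·p_1 + p_2)·q_1 = 4·I.
Demand: q_1*(p_1,p_2,I) = 4·I/(4·p_1 + p_2), q_2* = I/(4·p_1 + p_2).
Here 4·3.4 + 12 = 25.6, giving q_1* = 48.4375 and q_2* = 12.1094.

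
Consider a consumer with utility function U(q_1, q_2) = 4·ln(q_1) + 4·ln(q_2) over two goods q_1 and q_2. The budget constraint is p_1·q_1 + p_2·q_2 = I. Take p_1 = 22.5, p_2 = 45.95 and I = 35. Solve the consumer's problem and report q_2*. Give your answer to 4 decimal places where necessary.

Tangency: MRS = q_2/q_1 = p_1/p_2.
So 4·p_2·q_2 = 4·p_1·q_1; combined with the budget, a share 0.5 of income goes to q_1.
Demand: q_1*(p_1,p_2,I) = 0.5·I/p_1 and q_2* = 0.5·I/p_2.
At p_1=22.5, p_2=45.95, I=35: q_2* = 0.5·35/45.95 = 0.3808.

q_2* = 0.3808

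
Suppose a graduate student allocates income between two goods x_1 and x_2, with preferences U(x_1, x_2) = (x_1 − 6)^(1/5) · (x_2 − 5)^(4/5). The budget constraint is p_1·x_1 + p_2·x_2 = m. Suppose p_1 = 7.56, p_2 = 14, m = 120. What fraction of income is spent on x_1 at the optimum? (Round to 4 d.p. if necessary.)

Let x_1' = x_1−6, x_2' = x_2−5. MRS = (1/4)·x_2'/x_1' = p_1/p_2.
After buying the subsistence bundle (6, 5), a share 0.2 of the remaining income goes to x_1: x_1* = 6 + 0.2·(m − 6p_1 − 5p_2)/p_1.
Discretionary income = 120 − 6·7.56 − 5·14 = 4.64; x_1* = 6 + 0.2·4.64/7.56 = 6.1228; x_2* = 5 + 0.8·4.64/14 = 5.2651.
Expenditure on x_1: 7.56·6.1228 = 46.288; share = 0.3857.

share on x_1 = 0.3857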